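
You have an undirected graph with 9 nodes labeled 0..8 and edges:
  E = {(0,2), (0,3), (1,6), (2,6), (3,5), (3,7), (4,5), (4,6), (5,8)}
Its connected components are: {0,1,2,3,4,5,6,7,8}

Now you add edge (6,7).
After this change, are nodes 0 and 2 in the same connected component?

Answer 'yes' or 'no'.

Answer: yes

Derivation:
Initial components: {0,1,2,3,4,5,6,7,8}
Adding edge (6,7): both already in same component {0,1,2,3,4,5,6,7,8}. No change.
New components: {0,1,2,3,4,5,6,7,8}
Are 0 and 2 in the same component? yes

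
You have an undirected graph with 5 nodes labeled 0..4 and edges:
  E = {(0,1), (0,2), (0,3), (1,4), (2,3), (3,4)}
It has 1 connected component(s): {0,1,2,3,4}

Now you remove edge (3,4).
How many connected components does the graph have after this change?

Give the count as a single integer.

Answer: 1

Derivation:
Initial component count: 1
Remove (3,4): not a bridge. Count unchanged: 1.
  After removal, components: {0,1,2,3,4}
New component count: 1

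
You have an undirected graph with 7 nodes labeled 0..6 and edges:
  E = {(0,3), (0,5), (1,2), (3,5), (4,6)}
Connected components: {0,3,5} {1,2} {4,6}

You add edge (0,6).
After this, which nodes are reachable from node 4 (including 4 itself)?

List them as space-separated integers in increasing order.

Before: nodes reachable from 4: {4,6}
Adding (0,6): merges 4's component with another. Reachability grows.
After: nodes reachable from 4: {0,3,4,5,6}

Answer: 0 3 4 5 6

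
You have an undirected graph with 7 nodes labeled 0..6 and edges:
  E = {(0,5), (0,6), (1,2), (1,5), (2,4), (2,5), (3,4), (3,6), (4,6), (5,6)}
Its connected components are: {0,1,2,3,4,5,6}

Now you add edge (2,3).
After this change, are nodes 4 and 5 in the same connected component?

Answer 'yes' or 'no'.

Initial components: {0,1,2,3,4,5,6}
Adding edge (2,3): both already in same component {0,1,2,3,4,5,6}. No change.
New components: {0,1,2,3,4,5,6}
Are 4 and 5 in the same component? yes

Answer: yes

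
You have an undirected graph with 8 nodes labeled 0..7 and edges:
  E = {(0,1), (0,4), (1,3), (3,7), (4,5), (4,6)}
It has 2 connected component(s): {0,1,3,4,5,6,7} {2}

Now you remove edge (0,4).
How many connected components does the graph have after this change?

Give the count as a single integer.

Answer: 3

Derivation:
Initial component count: 2
Remove (0,4): it was a bridge. Count increases: 2 -> 3.
  After removal, components: {0,1,3,7} {2} {4,5,6}
New component count: 3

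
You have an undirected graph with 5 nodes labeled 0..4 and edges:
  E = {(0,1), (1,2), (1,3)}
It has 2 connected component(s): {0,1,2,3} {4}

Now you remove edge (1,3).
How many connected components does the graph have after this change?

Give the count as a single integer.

Initial component count: 2
Remove (1,3): it was a bridge. Count increases: 2 -> 3.
  After removal, components: {0,1,2} {3} {4}
New component count: 3

Answer: 3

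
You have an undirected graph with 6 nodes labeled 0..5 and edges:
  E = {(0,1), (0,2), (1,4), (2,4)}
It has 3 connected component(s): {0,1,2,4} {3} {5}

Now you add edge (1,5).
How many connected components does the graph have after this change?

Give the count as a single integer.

Answer: 2

Derivation:
Initial component count: 3
Add (1,5): merges two components. Count decreases: 3 -> 2.
New component count: 2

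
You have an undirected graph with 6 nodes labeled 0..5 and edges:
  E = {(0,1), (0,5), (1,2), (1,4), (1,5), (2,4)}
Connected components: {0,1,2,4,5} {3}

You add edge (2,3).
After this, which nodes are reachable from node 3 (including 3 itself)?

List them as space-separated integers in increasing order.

Answer: 0 1 2 3 4 5

Derivation:
Before: nodes reachable from 3: {3}
Adding (2,3): merges 3's component with another. Reachability grows.
After: nodes reachable from 3: {0,1,2,3,4,5}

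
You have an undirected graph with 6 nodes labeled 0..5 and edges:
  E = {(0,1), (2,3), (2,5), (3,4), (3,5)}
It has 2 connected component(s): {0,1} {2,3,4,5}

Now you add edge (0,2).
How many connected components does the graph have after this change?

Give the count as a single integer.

Initial component count: 2
Add (0,2): merges two components. Count decreases: 2 -> 1.
New component count: 1

Answer: 1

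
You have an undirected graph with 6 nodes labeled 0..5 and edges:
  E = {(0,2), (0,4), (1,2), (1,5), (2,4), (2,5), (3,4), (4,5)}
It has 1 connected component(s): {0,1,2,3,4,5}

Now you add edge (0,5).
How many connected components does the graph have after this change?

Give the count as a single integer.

Answer: 1

Derivation:
Initial component count: 1
Add (0,5): endpoints already in same component. Count unchanged: 1.
New component count: 1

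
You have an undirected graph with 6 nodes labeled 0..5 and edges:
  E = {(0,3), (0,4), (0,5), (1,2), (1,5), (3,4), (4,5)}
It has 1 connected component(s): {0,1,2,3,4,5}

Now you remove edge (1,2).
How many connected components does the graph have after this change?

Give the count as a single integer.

Initial component count: 1
Remove (1,2): it was a bridge. Count increases: 1 -> 2.
  After removal, components: {0,1,3,4,5} {2}
New component count: 2

Answer: 2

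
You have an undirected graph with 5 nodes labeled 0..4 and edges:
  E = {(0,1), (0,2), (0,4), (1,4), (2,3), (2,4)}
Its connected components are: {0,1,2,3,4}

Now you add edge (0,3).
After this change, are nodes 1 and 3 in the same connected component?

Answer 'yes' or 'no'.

Initial components: {0,1,2,3,4}
Adding edge (0,3): both already in same component {0,1,2,3,4}. No change.
New components: {0,1,2,3,4}
Are 1 and 3 in the same component? yes

Answer: yes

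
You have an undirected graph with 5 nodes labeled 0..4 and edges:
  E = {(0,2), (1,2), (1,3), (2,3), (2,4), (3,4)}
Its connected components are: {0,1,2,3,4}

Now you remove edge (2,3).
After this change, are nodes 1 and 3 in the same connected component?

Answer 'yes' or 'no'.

Initial components: {0,1,2,3,4}
Removing edge (2,3): not a bridge — component count unchanged at 1.
New components: {0,1,2,3,4}
Are 1 and 3 in the same component? yes

Answer: yes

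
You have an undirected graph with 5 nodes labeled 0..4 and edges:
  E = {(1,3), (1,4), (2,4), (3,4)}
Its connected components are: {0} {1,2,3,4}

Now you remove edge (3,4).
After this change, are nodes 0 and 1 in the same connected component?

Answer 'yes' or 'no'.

Initial components: {0} {1,2,3,4}
Removing edge (3,4): not a bridge — component count unchanged at 2.
New components: {0} {1,2,3,4}
Are 0 and 1 in the same component? no

Answer: no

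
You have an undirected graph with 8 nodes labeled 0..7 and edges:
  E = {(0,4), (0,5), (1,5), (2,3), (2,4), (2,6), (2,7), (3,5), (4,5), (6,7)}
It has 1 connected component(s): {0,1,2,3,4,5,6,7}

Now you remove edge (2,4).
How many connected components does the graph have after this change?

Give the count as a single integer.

Answer: 1

Derivation:
Initial component count: 1
Remove (2,4): not a bridge. Count unchanged: 1.
  After removal, components: {0,1,2,3,4,5,6,7}
New component count: 1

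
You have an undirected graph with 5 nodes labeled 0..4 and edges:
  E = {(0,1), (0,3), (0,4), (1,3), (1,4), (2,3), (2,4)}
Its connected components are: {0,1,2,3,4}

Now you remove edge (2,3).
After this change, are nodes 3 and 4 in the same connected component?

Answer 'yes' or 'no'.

Answer: yes

Derivation:
Initial components: {0,1,2,3,4}
Removing edge (2,3): not a bridge — component count unchanged at 1.
New components: {0,1,2,3,4}
Are 3 and 4 in the same component? yes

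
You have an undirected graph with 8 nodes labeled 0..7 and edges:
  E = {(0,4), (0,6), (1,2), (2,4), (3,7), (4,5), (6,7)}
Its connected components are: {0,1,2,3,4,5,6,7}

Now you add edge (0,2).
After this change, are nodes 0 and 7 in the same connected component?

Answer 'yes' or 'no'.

Answer: yes

Derivation:
Initial components: {0,1,2,3,4,5,6,7}
Adding edge (0,2): both already in same component {0,1,2,3,4,5,6,7}. No change.
New components: {0,1,2,3,4,5,6,7}
Are 0 and 7 in the same component? yes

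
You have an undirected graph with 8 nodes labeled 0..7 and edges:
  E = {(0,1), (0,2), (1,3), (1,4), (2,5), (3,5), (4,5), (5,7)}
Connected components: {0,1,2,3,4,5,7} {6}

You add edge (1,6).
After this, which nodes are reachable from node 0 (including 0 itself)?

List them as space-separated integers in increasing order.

Before: nodes reachable from 0: {0,1,2,3,4,5,7}
Adding (1,6): merges 0's component with another. Reachability grows.
After: nodes reachable from 0: {0,1,2,3,4,5,6,7}

Answer: 0 1 2 3 4 5 6 7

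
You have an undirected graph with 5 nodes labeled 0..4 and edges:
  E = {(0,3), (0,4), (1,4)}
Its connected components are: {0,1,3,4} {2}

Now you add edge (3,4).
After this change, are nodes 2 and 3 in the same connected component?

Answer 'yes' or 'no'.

Initial components: {0,1,3,4} {2}
Adding edge (3,4): both already in same component {0,1,3,4}. No change.
New components: {0,1,3,4} {2}
Are 2 and 3 in the same component? no

Answer: no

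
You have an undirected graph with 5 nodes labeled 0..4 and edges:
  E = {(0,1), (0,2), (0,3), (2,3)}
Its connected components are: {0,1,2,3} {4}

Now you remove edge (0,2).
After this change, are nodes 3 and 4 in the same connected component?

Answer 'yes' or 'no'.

Answer: no

Derivation:
Initial components: {0,1,2,3} {4}
Removing edge (0,2): not a bridge — component count unchanged at 2.
New components: {0,1,2,3} {4}
Are 3 and 4 in the same component? no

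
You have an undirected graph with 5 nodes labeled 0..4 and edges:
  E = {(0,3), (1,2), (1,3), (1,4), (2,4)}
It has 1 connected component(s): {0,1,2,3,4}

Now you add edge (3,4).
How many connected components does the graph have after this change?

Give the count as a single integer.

Initial component count: 1
Add (3,4): endpoints already in same component. Count unchanged: 1.
New component count: 1

Answer: 1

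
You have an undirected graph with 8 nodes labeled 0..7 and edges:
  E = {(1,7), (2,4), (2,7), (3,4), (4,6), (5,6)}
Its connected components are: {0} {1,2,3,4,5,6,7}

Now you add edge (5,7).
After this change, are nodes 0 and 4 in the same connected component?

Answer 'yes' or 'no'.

Initial components: {0} {1,2,3,4,5,6,7}
Adding edge (5,7): both already in same component {1,2,3,4,5,6,7}. No change.
New components: {0} {1,2,3,4,5,6,7}
Are 0 and 4 in the same component? no

Answer: no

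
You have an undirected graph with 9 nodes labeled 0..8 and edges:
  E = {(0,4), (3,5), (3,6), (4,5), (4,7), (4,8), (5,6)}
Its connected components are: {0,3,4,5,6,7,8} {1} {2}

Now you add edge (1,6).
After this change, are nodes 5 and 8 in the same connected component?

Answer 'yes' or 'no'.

Answer: yes

Derivation:
Initial components: {0,3,4,5,6,7,8} {1} {2}
Adding edge (1,6): merges {1} and {0,3,4,5,6,7,8}.
New components: {0,1,3,4,5,6,7,8} {2}
Are 5 and 8 in the same component? yes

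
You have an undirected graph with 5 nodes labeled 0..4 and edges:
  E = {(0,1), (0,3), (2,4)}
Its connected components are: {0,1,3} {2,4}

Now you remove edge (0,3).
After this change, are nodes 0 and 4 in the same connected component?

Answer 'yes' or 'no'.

Answer: no

Derivation:
Initial components: {0,1,3} {2,4}
Removing edge (0,3): it was a bridge — component count 2 -> 3.
New components: {0,1} {2,4} {3}
Are 0 and 4 in the same component? no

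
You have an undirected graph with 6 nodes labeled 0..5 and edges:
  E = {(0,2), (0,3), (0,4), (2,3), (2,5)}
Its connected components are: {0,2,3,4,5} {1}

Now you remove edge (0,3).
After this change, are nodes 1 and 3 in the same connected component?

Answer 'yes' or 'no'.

Answer: no

Derivation:
Initial components: {0,2,3,4,5} {1}
Removing edge (0,3): not a bridge — component count unchanged at 2.
New components: {0,2,3,4,5} {1}
Are 1 and 3 in the same component? no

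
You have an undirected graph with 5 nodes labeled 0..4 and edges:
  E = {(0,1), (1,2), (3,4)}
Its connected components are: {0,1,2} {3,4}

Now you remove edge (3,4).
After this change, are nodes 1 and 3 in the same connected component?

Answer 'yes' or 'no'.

Initial components: {0,1,2} {3,4}
Removing edge (3,4): it was a bridge — component count 2 -> 3.
New components: {0,1,2} {3} {4}
Are 1 and 3 in the same component? no

Answer: no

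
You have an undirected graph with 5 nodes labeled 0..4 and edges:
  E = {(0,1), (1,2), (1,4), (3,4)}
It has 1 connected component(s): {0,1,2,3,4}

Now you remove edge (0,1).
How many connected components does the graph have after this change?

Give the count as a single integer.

Initial component count: 1
Remove (0,1): it was a bridge. Count increases: 1 -> 2.
  After removal, components: {0} {1,2,3,4}
New component count: 2

Answer: 2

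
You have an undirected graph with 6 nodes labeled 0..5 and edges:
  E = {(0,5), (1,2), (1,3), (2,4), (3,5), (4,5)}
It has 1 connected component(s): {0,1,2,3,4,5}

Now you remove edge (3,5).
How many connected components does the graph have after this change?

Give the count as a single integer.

Initial component count: 1
Remove (3,5): not a bridge. Count unchanged: 1.
  After removal, components: {0,1,2,3,4,5}
New component count: 1

Answer: 1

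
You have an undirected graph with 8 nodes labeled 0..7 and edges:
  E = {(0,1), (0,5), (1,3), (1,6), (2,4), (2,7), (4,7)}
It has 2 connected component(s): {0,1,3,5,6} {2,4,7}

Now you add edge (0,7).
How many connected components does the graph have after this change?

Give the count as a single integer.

Answer: 1

Derivation:
Initial component count: 2
Add (0,7): merges two components. Count decreases: 2 -> 1.
New component count: 1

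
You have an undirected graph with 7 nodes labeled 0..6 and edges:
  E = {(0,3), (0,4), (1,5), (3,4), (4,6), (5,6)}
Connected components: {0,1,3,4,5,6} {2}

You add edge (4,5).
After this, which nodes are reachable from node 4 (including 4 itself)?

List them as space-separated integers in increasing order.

Answer: 0 1 3 4 5 6

Derivation:
Before: nodes reachable from 4: {0,1,3,4,5,6}
Adding (4,5): both endpoints already in same component. Reachability from 4 unchanged.
After: nodes reachable from 4: {0,1,3,4,5,6}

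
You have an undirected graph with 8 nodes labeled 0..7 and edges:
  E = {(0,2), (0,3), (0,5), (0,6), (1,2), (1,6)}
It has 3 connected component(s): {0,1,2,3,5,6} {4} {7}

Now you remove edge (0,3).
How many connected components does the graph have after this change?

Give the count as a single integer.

Answer: 4

Derivation:
Initial component count: 3
Remove (0,3): it was a bridge. Count increases: 3 -> 4.
  After removal, components: {0,1,2,5,6} {3} {4} {7}
New component count: 4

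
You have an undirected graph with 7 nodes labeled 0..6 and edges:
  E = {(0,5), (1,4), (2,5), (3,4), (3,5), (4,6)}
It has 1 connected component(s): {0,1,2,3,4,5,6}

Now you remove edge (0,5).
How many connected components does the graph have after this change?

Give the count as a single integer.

Initial component count: 1
Remove (0,5): it was a bridge. Count increases: 1 -> 2.
  After removal, components: {0} {1,2,3,4,5,6}
New component count: 2

Answer: 2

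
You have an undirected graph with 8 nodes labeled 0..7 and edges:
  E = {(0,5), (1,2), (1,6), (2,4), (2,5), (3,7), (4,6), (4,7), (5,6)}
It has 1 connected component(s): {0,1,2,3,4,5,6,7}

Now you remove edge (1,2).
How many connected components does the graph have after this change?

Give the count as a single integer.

Initial component count: 1
Remove (1,2): not a bridge. Count unchanged: 1.
  After removal, components: {0,1,2,3,4,5,6,7}
New component count: 1

Answer: 1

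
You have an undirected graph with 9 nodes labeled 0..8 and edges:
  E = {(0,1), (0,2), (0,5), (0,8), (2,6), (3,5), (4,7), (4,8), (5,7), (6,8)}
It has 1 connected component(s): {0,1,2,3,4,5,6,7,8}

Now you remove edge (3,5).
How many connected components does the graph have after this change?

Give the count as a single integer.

Answer: 2

Derivation:
Initial component count: 1
Remove (3,5): it was a bridge. Count increases: 1 -> 2.
  After removal, components: {0,1,2,4,5,6,7,8} {3}
New component count: 2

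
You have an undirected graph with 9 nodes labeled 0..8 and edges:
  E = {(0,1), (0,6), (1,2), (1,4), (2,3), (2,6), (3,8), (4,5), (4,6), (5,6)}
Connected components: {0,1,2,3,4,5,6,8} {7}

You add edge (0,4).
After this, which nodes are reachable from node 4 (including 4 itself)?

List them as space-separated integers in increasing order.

Before: nodes reachable from 4: {0,1,2,3,4,5,6,8}
Adding (0,4): both endpoints already in same component. Reachability from 4 unchanged.
After: nodes reachable from 4: {0,1,2,3,4,5,6,8}

Answer: 0 1 2 3 4 5 6 8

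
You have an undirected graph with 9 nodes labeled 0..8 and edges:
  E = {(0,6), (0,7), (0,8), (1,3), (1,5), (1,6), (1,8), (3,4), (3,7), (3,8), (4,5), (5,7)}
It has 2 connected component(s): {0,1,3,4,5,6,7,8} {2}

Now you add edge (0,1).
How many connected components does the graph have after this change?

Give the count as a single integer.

Answer: 2

Derivation:
Initial component count: 2
Add (0,1): endpoints already in same component. Count unchanged: 2.
New component count: 2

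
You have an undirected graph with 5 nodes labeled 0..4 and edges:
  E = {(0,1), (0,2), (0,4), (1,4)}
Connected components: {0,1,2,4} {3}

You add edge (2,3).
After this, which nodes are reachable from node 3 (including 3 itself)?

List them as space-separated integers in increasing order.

Before: nodes reachable from 3: {3}
Adding (2,3): merges 3's component with another. Reachability grows.
After: nodes reachable from 3: {0,1,2,3,4}

Answer: 0 1 2 3 4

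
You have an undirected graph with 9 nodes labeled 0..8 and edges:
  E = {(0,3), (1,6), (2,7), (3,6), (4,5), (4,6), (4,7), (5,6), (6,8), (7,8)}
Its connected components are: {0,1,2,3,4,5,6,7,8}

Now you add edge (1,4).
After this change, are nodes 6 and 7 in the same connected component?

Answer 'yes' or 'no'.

Answer: yes

Derivation:
Initial components: {0,1,2,3,4,5,6,7,8}
Adding edge (1,4): both already in same component {0,1,2,3,4,5,6,7,8}. No change.
New components: {0,1,2,3,4,5,6,7,8}
Are 6 and 7 in the same component? yes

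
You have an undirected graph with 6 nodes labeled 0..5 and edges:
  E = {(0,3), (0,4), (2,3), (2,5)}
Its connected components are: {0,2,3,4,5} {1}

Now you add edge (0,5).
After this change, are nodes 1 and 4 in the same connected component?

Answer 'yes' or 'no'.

Initial components: {0,2,3,4,5} {1}
Adding edge (0,5): both already in same component {0,2,3,4,5}. No change.
New components: {0,2,3,4,5} {1}
Are 1 and 4 in the same component? no

Answer: no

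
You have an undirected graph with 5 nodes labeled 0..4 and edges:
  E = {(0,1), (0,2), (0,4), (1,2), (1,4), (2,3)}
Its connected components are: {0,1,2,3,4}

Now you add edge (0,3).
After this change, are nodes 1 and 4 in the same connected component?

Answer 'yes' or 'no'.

Answer: yes

Derivation:
Initial components: {0,1,2,3,4}
Adding edge (0,3): both already in same component {0,1,2,3,4}. No change.
New components: {0,1,2,3,4}
Are 1 and 4 in the same component? yes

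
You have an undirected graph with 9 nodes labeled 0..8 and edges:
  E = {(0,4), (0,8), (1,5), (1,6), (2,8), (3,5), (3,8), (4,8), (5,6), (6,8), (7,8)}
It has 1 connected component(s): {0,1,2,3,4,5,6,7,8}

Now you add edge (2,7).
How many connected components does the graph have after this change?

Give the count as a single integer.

Answer: 1

Derivation:
Initial component count: 1
Add (2,7): endpoints already in same component. Count unchanged: 1.
New component count: 1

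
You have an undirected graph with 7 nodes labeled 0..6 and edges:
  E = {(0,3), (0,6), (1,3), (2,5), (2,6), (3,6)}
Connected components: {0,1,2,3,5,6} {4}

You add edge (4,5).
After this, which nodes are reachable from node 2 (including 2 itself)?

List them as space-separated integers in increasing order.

Before: nodes reachable from 2: {0,1,2,3,5,6}
Adding (4,5): merges 2's component with another. Reachability grows.
After: nodes reachable from 2: {0,1,2,3,4,5,6}

Answer: 0 1 2 3 4 5 6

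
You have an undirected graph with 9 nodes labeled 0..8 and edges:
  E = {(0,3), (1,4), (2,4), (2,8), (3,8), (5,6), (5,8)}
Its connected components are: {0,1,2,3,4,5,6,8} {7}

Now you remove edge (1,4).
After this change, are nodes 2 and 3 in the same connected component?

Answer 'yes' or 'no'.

Initial components: {0,1,2,3,4,5,6,8} {7}
Removing edge (1,4): it was a bridge — component count 2 -> 3.
New components: {0,2,3,4,5,6,8} {1} {7}
Are 2 and 3 in the same component? yes

Answer: yes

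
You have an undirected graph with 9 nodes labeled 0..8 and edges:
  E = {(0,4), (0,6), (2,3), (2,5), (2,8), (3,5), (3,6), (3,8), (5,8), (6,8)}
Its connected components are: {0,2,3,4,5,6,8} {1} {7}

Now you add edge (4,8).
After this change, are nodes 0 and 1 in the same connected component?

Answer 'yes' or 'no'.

Answer: no

Derivation:
Initial components: {0,2,3,4,5,6,8} {1} {7}
Adding edge (4,8): both already in same component {0,2,3,4,5,6,8}. No change.
New components: {0,2,3,4,5,6,8} {1} {7}
Are 0 and 1 in the same component? no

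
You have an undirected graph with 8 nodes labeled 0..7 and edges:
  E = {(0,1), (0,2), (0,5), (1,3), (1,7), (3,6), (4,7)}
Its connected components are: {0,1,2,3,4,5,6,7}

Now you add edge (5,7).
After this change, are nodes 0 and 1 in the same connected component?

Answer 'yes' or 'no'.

Initial components: {0,1,2,3,4,5,6,7}
Adding edge (5,7): both already in same component {0,1,2,3,4,5,6,7}. No change.
New components: {0,1,2,3,4,5,6,7}
Are 0 and 1 in the same component? yes

Answer: yes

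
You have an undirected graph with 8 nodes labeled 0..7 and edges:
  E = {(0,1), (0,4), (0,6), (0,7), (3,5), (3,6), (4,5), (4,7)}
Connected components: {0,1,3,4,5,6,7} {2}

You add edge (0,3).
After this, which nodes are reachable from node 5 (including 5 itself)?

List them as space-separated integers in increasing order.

Before: nodes reachable from 5: {0,1,3,4,5,6,7}
Adding (0,3): both endpoints already in same component. Reachability from 5 unchanged.
After: nodes reachable from 5: {0,1,3,4,5,6,7}

Answer: 0 1 3 4 5 6 7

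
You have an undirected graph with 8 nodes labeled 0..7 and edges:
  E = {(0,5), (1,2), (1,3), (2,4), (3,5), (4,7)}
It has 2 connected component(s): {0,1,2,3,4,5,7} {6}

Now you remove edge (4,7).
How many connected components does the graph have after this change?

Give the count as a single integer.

Initial component count: 2
Remove (4,7): it was a bridge. Count increases: 2 -> 3.
  After removal, components: {0,1,2,3,4,5} {6} {7}
New component count: 3

Answer: 3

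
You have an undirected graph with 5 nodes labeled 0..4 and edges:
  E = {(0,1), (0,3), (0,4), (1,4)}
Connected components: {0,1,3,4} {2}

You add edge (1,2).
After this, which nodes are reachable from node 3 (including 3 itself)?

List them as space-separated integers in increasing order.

Answer: 0 1 2 3 4

Derivation:
Before: nodes reachable from 3: {0,1,3,4}
Adding (1,2): merges 3's component with another. Reachability grows.
After: nodes reachable from 3: {0,1,2,3,4}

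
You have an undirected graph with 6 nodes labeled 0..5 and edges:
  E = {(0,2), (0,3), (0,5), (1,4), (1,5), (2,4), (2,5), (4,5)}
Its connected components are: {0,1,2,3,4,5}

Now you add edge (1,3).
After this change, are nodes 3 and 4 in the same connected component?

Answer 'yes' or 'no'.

Initial components: {0,1,2,3,4,5}
Adding edge (1,3): both already in same component {0,1,2,3,4,5}. No change.
New components: {0,1,2,3,4,5}
Are 3 and 4 in the same component? yes

Answer: yes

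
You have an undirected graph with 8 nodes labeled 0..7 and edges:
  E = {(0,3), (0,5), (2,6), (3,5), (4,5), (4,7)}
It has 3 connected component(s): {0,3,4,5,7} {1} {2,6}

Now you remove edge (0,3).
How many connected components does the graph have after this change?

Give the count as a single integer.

Answer: 3

Derivation:
Initial component count: 3
Remove (0,3): not a bridge. Count unchanged: 3.
  After removal, components: {0,3,4,5,7} {1} {2,6}
New component count: 3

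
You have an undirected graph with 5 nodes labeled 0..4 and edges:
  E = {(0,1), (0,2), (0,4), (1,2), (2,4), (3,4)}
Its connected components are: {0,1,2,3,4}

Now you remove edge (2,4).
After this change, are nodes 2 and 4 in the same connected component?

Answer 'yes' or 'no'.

Answer: yes

Derivation:
Initial components: {0,1,2,3,4}
Removing edge (2,4): not a bridge — component count unchanged at 1.
New components: {0,1,2,3,4}
Are 2 and 4 in the same component? yes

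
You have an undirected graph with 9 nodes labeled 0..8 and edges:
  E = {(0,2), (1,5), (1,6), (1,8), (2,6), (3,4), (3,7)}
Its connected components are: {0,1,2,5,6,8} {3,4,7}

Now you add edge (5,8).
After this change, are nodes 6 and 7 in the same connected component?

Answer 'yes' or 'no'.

Initial components: {0,1,2,5,6,8} {3,4,7}
Adding edge (5,8): both already in same component {0,1,2,5,6,8}. No change.
New components: {0,1,2,5,6,8} {3,4,7}
Are 6 and 7 in the same component? no

Answer: no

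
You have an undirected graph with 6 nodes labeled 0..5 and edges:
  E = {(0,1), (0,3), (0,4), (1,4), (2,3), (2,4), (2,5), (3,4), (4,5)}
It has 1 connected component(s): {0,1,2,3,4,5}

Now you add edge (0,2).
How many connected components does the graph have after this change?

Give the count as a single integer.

Initial component count: 1
Add (0,2): endpoints already in same component. Count unchanged: 1.
New component count: 1

Answer: 1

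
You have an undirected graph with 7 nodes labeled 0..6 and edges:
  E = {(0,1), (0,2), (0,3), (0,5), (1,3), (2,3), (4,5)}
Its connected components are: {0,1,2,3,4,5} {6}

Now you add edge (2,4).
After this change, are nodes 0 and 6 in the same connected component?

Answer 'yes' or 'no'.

Initial components: {0,1,2,3,4,5} {6}
Adding edge (2,4): both already in same component {0,1,2,3,4,5}. No change.
New components: {0,1,2,3,4,5} {6}
Are 0 and 6 in the same component? no

Answer: no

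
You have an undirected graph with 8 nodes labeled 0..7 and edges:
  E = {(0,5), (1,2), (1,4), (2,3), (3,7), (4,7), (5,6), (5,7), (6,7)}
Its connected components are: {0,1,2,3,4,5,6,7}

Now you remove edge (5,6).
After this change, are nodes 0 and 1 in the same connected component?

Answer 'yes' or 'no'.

Answer: yes

Derivation:
Initial components: {0,1,2,3,4,5,6,7}
Removing edge (5,6): not a bridge — component count unchanged at 1.
New components: {0,1,2,3,4,5,6,7}
Are 0 and 1 in the same component? yes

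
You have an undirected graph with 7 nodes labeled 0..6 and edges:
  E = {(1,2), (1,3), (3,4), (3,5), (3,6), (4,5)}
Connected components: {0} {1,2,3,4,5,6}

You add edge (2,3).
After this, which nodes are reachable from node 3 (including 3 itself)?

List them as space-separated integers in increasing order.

Answer: 1 2 3 4 5 6

Derivation:
Before: nodes reachable from 3: {1,2,3,4,5,6}
Adding (2,3): both endpoints already in same component. Reachability from 3 unchanged.
After: nodes reachable from 3: {1,2,3,4,5,6}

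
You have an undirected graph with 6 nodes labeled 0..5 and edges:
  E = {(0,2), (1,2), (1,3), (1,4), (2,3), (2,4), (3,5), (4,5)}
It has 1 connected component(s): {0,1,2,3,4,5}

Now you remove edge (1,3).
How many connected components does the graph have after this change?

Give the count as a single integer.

Answer: 1

Derivation:
Initial component count: 1
Remove (1,3): not a bridge. Count unchanged: 1.
  After removal, components: {0,1,2,3,4,5}
New component count: 1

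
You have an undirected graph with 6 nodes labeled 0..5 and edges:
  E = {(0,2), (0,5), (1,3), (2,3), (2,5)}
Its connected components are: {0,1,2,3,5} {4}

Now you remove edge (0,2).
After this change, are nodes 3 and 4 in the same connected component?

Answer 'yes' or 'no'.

Initial components: {0,1,2,3,5} {4}
Removing edge (0,2): not a bridge — component count unchanged at 2.
New components: {0,1,2,3,5} {4}
Are 3 and 4 in the same component? no

Answer: no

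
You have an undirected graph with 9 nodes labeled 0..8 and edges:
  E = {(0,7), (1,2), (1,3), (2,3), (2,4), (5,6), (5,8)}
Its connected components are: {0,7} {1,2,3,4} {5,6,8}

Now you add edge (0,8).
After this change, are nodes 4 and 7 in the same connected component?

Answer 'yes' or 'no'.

Answer: no

Derivation:
Initial components: {0,7} {1,2,3,4} {5,6,8}
Adding edge (0,8): merges {0,7} and {5,6,8}.
New components: {0,5,6,7,8} {1,2,3,4}
Are 4 and 7 in the same component? no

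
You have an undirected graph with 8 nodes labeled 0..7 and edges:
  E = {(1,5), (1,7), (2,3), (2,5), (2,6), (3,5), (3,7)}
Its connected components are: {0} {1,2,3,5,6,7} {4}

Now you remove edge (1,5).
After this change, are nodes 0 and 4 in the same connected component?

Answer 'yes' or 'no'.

Answer: no

Derivation:
Initial components: {0} {1,2,3,5,6,7} {4}
Removing edge (1,5): not a bridge — component count unchanged at 3.
New components: {0} {1,2,3,5,6,7} {4}
Are 0 and 4 in the same component? no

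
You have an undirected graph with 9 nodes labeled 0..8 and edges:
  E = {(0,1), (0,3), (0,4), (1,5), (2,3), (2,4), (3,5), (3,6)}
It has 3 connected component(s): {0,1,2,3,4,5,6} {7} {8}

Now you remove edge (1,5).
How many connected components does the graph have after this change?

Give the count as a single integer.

Initial component count: 3
Remove (1,5): not a bridge. Count unchanged: 3.
  After removal, components: {0,1,2,3,4,5,6} {7} {8}
New component count: 3

Answer: 3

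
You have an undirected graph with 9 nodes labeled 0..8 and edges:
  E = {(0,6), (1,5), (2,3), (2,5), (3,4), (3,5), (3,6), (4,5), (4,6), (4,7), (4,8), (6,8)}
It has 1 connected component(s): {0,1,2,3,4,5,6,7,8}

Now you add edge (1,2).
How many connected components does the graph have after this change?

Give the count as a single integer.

Initial component count: 1
Add (1,2): endpoints already in same component. Count unchanged: 1.
New component count: 1

Answer: 1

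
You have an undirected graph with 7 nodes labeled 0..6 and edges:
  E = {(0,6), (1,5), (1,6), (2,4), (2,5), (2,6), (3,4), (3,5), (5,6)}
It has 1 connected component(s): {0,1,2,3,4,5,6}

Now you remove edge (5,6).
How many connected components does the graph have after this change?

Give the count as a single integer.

Initial component count: 1
Remove (5,6): not a bridge. Count unchanged: 1.
  After removal, components: {0,1,2,3,4,5,6}
New component count: 1

Answer: 1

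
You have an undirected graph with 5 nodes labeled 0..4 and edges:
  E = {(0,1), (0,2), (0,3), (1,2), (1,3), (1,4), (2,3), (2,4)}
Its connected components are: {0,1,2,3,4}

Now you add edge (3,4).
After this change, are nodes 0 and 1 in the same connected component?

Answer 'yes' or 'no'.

Answer: yes

Derivation:
Initial components: {0,1,2,3,4}
Adding edge (3,4): both already in same component {0,1,2,3,4}. No change.
New components: {0,1,2,3,4}
Are 0 and 1 in the same component? yes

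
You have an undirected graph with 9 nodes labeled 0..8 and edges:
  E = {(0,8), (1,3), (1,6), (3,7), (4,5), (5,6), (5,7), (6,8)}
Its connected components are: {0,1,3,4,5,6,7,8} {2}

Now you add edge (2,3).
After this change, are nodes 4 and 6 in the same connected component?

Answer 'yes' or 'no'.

Initial components: {0,1,3,4,5,6,7,8} {2}
Adding edge (2,3): merges {2} and {0,1,3,4,5,6,7,8}.
New components: {0,1,2,3,4,5,6,7,8}
Are 4 and 6 in the same component? yes

Answer: yes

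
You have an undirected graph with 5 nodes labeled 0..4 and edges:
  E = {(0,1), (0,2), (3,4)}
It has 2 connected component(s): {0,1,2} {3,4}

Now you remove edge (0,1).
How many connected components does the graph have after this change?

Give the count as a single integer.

Answer: 3

Derivation:
Initial component count: 2
Remove (0,1): it was a bridge. Count increases: 2 -> 3.
  After removal, components: {0,2} {1} {3,4}
New component count: 3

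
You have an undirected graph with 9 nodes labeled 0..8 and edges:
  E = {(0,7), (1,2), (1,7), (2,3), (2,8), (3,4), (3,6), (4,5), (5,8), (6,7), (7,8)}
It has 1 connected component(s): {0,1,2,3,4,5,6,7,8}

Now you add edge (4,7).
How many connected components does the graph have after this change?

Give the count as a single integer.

Initial component count: 1
Add (4,7): endpoints already in same component. Count unchanged: 1.
New component count: 1

Answer: 1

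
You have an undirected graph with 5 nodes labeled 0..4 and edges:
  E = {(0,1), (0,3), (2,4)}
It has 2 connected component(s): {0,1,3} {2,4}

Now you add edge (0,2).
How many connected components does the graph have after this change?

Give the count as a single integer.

Initial component count: 2
Add (0,2): merges two components. Count decreases: 2 -> 1.
New component count: 1

Answer: 1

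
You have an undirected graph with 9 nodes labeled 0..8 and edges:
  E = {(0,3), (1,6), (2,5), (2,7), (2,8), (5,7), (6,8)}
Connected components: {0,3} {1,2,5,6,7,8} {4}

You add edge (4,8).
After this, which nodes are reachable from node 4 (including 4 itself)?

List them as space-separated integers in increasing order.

Answer: 1 2 4 5 6 7 8

Derivation:
Before: nodes reachable from 4: {4}
Adding (4,8): merges 4's component with another. Reachability grows.
After: nodes reachable from 4: {1,2,4,5,6,7,8}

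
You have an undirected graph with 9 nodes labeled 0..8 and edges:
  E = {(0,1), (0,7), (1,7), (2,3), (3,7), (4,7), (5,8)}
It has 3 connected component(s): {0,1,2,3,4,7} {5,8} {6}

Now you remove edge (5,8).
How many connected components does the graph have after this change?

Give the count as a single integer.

Answer: 4

Derivation:
Initial component count: 3
Remove (5,8): it was a bridge. Count increases: 3 -> 4.
  After removal, components: {0,1,2,3,4,7} {5} {6} {8}
New component count: 4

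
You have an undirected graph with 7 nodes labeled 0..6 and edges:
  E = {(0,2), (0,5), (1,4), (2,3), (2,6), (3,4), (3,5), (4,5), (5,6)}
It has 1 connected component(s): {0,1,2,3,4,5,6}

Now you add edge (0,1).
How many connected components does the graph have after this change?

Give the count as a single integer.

Answer: 1

Derivation:
Initial component count: 1
Add (0,1): endpoints already in same component. Count unchanged: 1.
New component count: 1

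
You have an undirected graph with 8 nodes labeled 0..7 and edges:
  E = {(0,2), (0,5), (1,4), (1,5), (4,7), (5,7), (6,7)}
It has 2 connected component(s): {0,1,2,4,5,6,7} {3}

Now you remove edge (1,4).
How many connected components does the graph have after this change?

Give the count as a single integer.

Answer: 2

Derivation:
Initial component count: 2
Remove (1,4): not a bridge. Count unchanged: 2.
  After removal, components: {0,1,2,4,5,6,7} {3}
New component count: 2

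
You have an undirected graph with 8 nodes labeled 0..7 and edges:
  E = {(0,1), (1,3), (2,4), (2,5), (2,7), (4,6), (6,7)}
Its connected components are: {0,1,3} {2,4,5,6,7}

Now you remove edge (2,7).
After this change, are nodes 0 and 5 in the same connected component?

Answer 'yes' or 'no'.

Answer: no

Derivation:
Initial components: {0,1,3} {2,4,5,6,7}
Removing edge (2,7): not a bridge — component count unchanged at 2.
New components: {0,1,3} {2,4,5,6,7}
Are 0 and 5 in the same component? no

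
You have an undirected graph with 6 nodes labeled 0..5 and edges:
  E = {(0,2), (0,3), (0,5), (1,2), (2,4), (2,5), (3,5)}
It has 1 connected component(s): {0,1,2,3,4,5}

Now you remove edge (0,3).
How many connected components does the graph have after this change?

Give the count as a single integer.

Answer: 1

Derivation:
Initial component count: 1
Remove (0,3): not a bridge. Count unchanged: 1.
  After removal, components: {0,1,2,3,4,5}
New component count: 1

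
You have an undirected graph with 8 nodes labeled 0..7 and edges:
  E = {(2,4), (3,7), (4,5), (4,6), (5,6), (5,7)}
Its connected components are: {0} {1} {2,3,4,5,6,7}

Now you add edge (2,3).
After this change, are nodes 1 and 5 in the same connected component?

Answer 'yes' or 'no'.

Initial components: {0} {1} {2,3,4,5,6,7}
Adding edge (2,3): both already in same component {2,3,4,5,6,7}. No change.
New components: {0} {1} {2,3,4,5,6,7}
Are 1 and 5 in the same component? no

Answer: no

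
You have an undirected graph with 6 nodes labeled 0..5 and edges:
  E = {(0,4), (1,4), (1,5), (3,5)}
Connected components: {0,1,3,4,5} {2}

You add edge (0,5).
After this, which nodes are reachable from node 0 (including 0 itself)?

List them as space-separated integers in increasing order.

Answer: 0 1 3 4 5

Derivation:
Before: nodes reachable from 0: {0,1,3,4,5}
Adding (0,5): both endpoints already in same component. Reachability from 0 unchanged.
After: nodes reachable from 0: {0,1,3,4,5}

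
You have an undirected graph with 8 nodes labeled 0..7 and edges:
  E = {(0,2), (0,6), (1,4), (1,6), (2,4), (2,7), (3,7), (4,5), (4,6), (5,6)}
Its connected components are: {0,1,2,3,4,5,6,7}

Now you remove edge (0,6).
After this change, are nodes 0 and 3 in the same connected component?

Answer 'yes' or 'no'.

Answer: yes

Derivation:
Initial components: {0,1,2,3,4,5,6,7}
Removing edge (0,6): not a bridge — component count unchanged at 1.
New components: {0,1,2,3,4,5,6,7}
Are 0 and 3 in the same component? yes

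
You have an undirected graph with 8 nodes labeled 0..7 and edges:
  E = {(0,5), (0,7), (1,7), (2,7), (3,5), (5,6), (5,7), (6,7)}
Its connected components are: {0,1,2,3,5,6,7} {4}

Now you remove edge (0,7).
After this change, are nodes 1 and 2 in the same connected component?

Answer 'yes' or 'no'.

Initial components: {0,1,2,3,5,6,7} {4}
Removing edge (0,7): not a bridge — component count unchanged at 2.
New components: {0,1,2,3,5,6,7} {4}
Are 1 and 2 in the same component? yes

Answer: yes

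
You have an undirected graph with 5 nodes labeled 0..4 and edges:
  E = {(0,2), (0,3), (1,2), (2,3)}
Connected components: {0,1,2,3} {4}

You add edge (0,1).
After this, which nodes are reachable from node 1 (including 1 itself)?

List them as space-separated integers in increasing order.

Answer: 0 1 2 3

Derivation:
Before: nodes reachable from 1: {0,1,2,3}
Adding (0,1): both endpoints already in same component. Reachability from 1 unchanged.
After: nodes reachable from 1: {0,1,2,3}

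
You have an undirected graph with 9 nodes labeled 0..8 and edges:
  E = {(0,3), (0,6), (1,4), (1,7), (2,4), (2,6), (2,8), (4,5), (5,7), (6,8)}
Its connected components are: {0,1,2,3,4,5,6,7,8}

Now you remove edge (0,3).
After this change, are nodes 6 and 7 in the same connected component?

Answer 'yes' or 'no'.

Initial components: {0,1,2,3,4,5,6,7,8}
Removing edge (0,3): it was a bridge — component count 1 -> 2.
New components: {0,1,2,4,5,6,7,8} {3}
Are 6 and 7 in the same component? yes

Answer: yes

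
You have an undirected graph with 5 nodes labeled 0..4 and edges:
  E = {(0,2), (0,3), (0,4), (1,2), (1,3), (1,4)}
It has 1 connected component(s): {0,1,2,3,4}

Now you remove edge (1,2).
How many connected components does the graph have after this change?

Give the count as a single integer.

Answer: 1

Derivation:
Initial component count: 1
Remove (1,2): not a bridge. Count unchanged: 1.
  After removal, components: {0,1,2,3,4}
New component count: 1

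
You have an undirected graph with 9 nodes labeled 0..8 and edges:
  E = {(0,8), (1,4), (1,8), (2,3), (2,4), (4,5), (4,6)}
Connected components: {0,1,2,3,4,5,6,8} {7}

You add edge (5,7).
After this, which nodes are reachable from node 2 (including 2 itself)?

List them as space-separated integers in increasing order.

Before: nodes reachable from 2: {0,1,2,3,4,5,6,8}
Adding (5,7): merges 2's component with another. Reachability grows.
After: nodes reachable from 2: {0,1,2,3,4,5,6,7,8}

Answer: 0 1 2 3 4 5 6 7 8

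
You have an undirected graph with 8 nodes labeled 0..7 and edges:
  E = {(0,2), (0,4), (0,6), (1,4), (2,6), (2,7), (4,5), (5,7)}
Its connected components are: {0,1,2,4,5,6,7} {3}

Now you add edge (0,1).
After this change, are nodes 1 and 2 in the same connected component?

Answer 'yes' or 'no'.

Initial components: {0,1,2,4,5,6,7} {3}
Adding edge (0,1): both already in same component {0,1,2,4,5,6,7}. No change.
New components: {0,1,2,4,5,6,7} {3}
Are 1 and 2 in the same component? yes

Answer: yes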